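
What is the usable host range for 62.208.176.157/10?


Network: 62.192.0.0
Broadcast: 62.255.255.255
First usable = network + 1
Last usable = broadcast - 1
Range: 62.192.0.1 to 62.255.255.254


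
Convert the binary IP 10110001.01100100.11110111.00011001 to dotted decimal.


10110001 = 177
01100100 = 100
11110111 = 247
00011001 = 25
IP: 177.100.247.25


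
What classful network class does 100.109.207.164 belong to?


First octet: 100
Binary: 01100100
0xxxxxxx -> Class A (1-126)
Class A, default mask 255.0.0.0 (/8)


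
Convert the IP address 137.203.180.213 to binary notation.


137 = 10001001
203 = 11001011
180 = 10110100
213 = 11010101
Binary: 10001001.11001011.10110100.11010101


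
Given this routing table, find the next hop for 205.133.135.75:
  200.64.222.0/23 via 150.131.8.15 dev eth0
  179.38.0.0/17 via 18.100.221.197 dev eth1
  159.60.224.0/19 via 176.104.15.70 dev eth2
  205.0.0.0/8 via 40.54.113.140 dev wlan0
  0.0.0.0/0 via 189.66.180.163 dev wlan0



Longest prefix match for 205.133.135.75:
  /23 200.64.222.0: no
  /17 179.38.0.0: no
  /19 159.60.224.0: no
  /8 205.0.0.0: MATCH
  /0 0.0.0.0: MATCH
Selected: next-hop 40.54.113.140 via wlan0 (matched /8)


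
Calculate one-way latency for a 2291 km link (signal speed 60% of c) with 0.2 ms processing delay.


Speed = 0.6 * 3e5 km/s = 180000 km/s
Propagation delay = 2291 / 180000 = 0.0127 s = 12.7278 ms
Processing delay = 0.2 ms
Total one-way latency = 12.9278 ms


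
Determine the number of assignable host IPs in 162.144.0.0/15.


Host bits = 32 - 15 = 17
Total addresses = 2^17 = 131072
Usable = total - 2 (network and broadcast)
Usable hosts: 131070


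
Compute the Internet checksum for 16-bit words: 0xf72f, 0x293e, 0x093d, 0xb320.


Sum all words (with carry folding):
+ 0xf72f = 0xf72f
+ 0x293e = 0x206e
+ 0x093d = 0x29ab
+ 0xb320 = 0xdccb
One's complement: ~0xdccb
Checksum = 0x2334


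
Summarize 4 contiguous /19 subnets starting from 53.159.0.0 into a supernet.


Original prefix: /19
Number of subnets: 4 = 2^2
New prefix = 19 - 2 = 17
Supernet: 53.159.0.0/17


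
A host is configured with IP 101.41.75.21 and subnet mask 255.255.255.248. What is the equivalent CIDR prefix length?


Binary: 11111111.11111111.11111111.11111000
Count leading 1s
Prefix: /29


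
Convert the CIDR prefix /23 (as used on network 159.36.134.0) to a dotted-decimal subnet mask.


/23 means 23 network bits, 9 host bits
Binary: 11111111111111111111111000000000
Mask: 255.255.254.0


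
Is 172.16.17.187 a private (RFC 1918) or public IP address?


RFC 1918 private ranges:
  10.0.0.0/8 (10.0.0.0 - 10.255.255.255)
  172.16.0.0/12 (172.16.0.0 - 172.31.255.255)
  192.168.0.0/16 (192.168.0.0 - 192.168.255.255)
Private (in 172.16.0.0/12)


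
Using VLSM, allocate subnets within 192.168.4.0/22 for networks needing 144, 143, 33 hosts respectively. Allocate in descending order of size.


144 hosts -> /24 (254 usable): 192.168.4.0/24
143 hosts -> /24 (254 usable): 192.168.5.0/24
33 hosts -> /26 (62 usable): 192.168.6.0/26
Allocation: 192.168.4.0/24 (144 hosts, 254 usable); 192.168.5.0/24 (143 hosts, 254 usable); 192.168.6.0/26 (33 hosts, 62 usable)


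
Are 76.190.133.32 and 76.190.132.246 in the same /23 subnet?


Mask: 255.255.254.0
76.190.133.32 AND mask = 76.190.132.0
76.190.132.246 AND mask = 76.190.132.0
Yes, same subnet (76.190.132.0)


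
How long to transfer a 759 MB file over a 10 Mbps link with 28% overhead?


Effective throughput = 10 * (1 - 28/100) = 7.2 Mbps
File size in Mb = 759 * 8 = 6072 Mb
Time = 6072 / 7.2
Time = 843.3333 seconds


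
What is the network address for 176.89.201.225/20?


IP:   10110000.01011001.11001001.11100001
Mask: 11111111.11111111.11110000.00000000
AND operation:
Net:  10110000.01011001.11000000.00000000
Network: 176.89.192.0/20


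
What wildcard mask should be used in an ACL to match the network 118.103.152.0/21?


Subnet mask: 255.255.248.0
Wildcard = 255.255.255.255 - subnet mask
255 - 255 = 0
255 - 255 = 0
255 - 248 = 7
255 - 0 = 255
Wildcard: 0.0.7.255


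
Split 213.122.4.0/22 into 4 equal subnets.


New prefix = 22 + 2 = 24
Each subnet has 256 addresses
  213.122.4.0/24
  213.122.5.0/24
  213.122.6.0/24
  213.122.7.0/24
Subnets: 213.122.4.0/24, 213.122.5.0/24, 213.122.6.0/24, 213.122.7.0/24


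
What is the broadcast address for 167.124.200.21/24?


Network: 167.124.200.0/24
Host bits = 8
Set all host bits to 1:
Broadcast: 167.124.200.255


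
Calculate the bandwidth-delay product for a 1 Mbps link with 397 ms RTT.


BDP = bandwidth * RTT
= 1 Mbps * 397 ms
= 1 * 1e6 * 397 / 1000 bits
= 397000 bits
= 49625 bytes
= 48.4619 KB
BDP = 397000 bits (49625 bytes)


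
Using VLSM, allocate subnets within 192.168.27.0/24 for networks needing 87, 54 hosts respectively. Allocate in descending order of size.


87 hosts -> /25 (126 usable): 192.168.27.0/25
54 hosts -> /26 (62 usable): 192.168.27.128/26
Allocation: 192.168.27.0/25 (87 hosts, 126 usable); 192.168.27.128/26 (54 hosts, 62 usable)


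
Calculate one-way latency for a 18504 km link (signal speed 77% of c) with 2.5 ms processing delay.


Speed = 0.77 * 3e5 km/s = 231000 km/s
Propagation delay = 18504 / 231000 = 0.0801 s = 80.1039 ms
Processing delay = 2.5 ms
Total one-way latency = 82.6039 ms


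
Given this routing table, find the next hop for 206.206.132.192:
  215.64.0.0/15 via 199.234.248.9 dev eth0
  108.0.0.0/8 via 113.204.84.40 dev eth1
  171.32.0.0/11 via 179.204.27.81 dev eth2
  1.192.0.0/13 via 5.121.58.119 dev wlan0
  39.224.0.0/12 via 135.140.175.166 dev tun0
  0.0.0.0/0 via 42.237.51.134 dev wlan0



Longest prefix match for 206.206.132.192:
  /15 215.64.0.0: no
  /8 108.0.0.0: no
  /11 171.32.0.0: no
  /13 1.192.0.0: no
  /12 39.224.0.0: no
  /0 0.0.0.0: MATCH
Selected: next-hop 42.237.51.134 via wlan0 (matched /0)


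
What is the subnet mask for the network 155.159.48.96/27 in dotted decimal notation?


/27 means 27 network bits, 5 host bits
Binary: 11111111111111111111111111100000
Mask: 255.255.255.224


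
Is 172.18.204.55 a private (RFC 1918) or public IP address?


RFC 1918 private ranges:
  10.0.0.0/8 (10.0.0.0 - 10.255.255.255)
  172.16.0.0/12 (172.16.0.0 - 172.31.255.255)
  192.168.0.0/16 (192.168.0.0 - 192.168.255.255)
Private (in 172.16.0.0/12)


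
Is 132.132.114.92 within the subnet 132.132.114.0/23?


Subnet network: 132.132.114.0
Test IP AND mask: 132.132.114.0
Yes, 132.132.114.92 is in 132.132.114.0/23


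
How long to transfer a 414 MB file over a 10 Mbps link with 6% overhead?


Effective throughput = 10 * (1 - 6/100) = 9.4 Mbps
File size in Mb = 414 * 8 = 3312 Mb
Time = 3312 / 9.4
Time = 352.3404 seconds


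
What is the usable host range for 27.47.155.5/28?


Network: 27.47.155.0
Broadcast: 27.47.155.15
First usable = network + 1
Last usable = broadcast - 1
Range: 27.47.155.1 to 27.47.155.14


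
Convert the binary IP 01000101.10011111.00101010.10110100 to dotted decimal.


01000101 = 69
10011111 = 159
00101010 = 42
10110100 = 180
IP: 69.159.42.180


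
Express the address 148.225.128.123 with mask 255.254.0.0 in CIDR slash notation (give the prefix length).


Binary: 11111111.11111110.00000000.00000000
Count leading 1s
Prefix: /15


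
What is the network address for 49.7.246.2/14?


IP:   00110001.00000111.11110110.00000010
Mask: 11111111.11111100.00000000.00000000
AND operation:
Net:  00110001.00000100.00000000.00000000
Network: 49.4.0.0/14


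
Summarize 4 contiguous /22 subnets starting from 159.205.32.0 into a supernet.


Original prefix: /22
Number of subnets: 4 = 2^2
New prefix = 22 - 2 = 20
Supernet: 159.205.32.0/20


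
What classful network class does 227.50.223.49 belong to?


First octet: 227
Binary: 11100011
1110xxxx -> Class D (224-239)
Class D (multicast), default mask N/A


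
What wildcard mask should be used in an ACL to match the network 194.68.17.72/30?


Subnet mask: 255.255.255.252
Wildcard = 255.255.255.255 - subnet mask
255 - 255 = 0
255 - 255 = 0
255 - 255 = 0
255 - 252 = 3
Wildcard: 0.0.0.3


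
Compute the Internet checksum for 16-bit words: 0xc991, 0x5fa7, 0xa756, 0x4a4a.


Sum all words (with carry folding):
+ 0xc991 = 0xc991
+ 0x5fa7 = 0x2939
+ 0xa756 = 0xd08f
+ 0x4a4a = 0x1ada
One's complement: ~0x1ada
Checksum = 0xe525


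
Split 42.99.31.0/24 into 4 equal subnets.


New prefix = 24 + 2 = 26
Each subnet has 64 addresses
  42.99.31.0/26
  42.99.31.64/26
  42.99.31.128/26
  42.99.31.192/26
Subnets: 42.99.31.0/26, 42.99.31.64/26, 42.99.31.128/26, 42.99.31.192/26


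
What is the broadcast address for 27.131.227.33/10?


Network: 27.128.0.0/10
Host bits = 22
Set all host bits to 1:
Broadcast: 27.191.255.255


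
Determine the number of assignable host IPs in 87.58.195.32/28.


Host bits = 32 - 28 = 4
Total addresses = 2^4 = 16
Usable = total - 2 (network and broadcast)
Usable hosts: 14


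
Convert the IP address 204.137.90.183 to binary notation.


204 = 11001100
137 = 10001001
90 = 01011010
183 = 10110111
Binary: 11001100.10001001.01011010.10110111


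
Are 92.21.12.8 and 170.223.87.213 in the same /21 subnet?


Mask: 255.255.248.0
92.21.12.8 AND mask = 92.21.8.0
170.223.87.213 AND mask = 170.223.80.0
No, different subnets (92.21.8.0 vs 170.223.80.0)


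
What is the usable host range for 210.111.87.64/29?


Network: 210.111.87.64
Broadcast: 210.111.87.71
First usable = network + 1
Last usable = broadcast - 1
Range: 210.111.87.65 to 210.111.87.70


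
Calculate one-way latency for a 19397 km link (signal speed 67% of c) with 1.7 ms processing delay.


Speed = 0.67 * 3e5 km/s = 201000 km/s
Propagation delay = 19397 / 201000 = 0.0965 s = 96.5025 ms
Processing delay = 1.7 ms
Total one-way latency = 98.2025 ms


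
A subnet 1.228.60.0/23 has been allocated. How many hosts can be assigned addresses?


Host bits = 32 - 23 = 9
Total addresses = 2^9 = 512
Usable = total - 2 (network and broadcast)
Usable hosts: 510


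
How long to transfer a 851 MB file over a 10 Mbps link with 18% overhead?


Effective throughput = 10 * (1 - 18/100) = 8.2 Mbps
File size in Mb = 851 * 8 = 6808 Mb
Time = 6808 / 8.2
Time = 830.2439 seconds


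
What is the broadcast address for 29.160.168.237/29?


Network: 29.160.168.232/29
Host bits = 3
Set all host bits to 1:
Broadcast: 29.160.168.239


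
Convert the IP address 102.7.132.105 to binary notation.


102 = 01100110
7 = 00000111
132 = 10000100
105 = 01101001
Binary: 01100110.00000111.10000100.01101001


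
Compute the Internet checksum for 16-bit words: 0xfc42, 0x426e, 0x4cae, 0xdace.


Sum all words (with carry folding):
+ 0xfc42 = 0xfc42
+ 0x426e = 0x3eb1
+ 0x4cae = 0x8b5f
+ 0xdace = 0x662e
One's complement: ~0x662e
Checksum = 0x99d1


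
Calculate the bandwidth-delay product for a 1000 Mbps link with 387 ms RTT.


BDP = bandwidth * RTT
= 1000 Mbps * 387 ms
= 1000 * 1e6 * 387 / 1000 bits
= 387000000 bits
= 48375000 bytes
= 47241.2109 KB
BDP = 387000000 bits (48375000 bytes)


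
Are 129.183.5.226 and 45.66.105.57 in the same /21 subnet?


Mask: 255.255.248.0
129.183.5.226 AND mask = 129.183.0.0
45.66.105.57 AND mask = 45.66.104.0
No, different subnets (129.183.0.0 vs 45.66.104.0)


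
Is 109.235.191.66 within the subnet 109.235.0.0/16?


Subnet network: 109.235.0.0
Test IP AND mask: 109.235.0.0
Yes, 109.235.191.66 is in 109.235.0.0/16


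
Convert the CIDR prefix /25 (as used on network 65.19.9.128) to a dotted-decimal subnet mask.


/25 means 25 network bits, 7 host bits
Binary: 11111111111111111111111110000000
Mask: 255.255.255.128


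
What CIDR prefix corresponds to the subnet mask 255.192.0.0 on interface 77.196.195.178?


Binary: 11111111.11000000.00000000.00000000
Count leading 1s
Prefix: /10


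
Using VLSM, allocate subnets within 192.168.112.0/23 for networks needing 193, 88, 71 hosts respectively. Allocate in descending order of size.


193 hosts -> /24 (254 usable): 192.168.112.0/24
88 hosts -> /25 (126 usable): 192.168.113.0/25
71 hosts -> /25 (126 usable): 192.168.113.128/25
Allocation: 192.168.112.0/24 (193 hosts, 254 usable); 192.168.113.0/25 (88 hosts, 126 usable); 192.168.113.128/25 (71 hosts, 126 usable)


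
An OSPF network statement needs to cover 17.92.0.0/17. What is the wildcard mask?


Subnet mask: 255.255.128.0
Wildcard = 255.255.255.255 - subnet mask
255 - 255 = 0
255 - 255 = 0
255 - 128 = 127
255 - 0 = 255
Wildcard: 0.0.127.255


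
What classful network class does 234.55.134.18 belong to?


First octet: 234
Binary: 11101010
1110xxxx -> Class D (224-239)
Class D (multicast), default mask N/A


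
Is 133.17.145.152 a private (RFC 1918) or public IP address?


RFC 1918 private ranges:
  10.0.0.0/8 (10.0.0.0 - 10.255.255.255)
  172.16.0.0/12 (172.16.0.0 - 172.31.255.255)
  192.168.0.0/16 (192.168.0.0 - 192.168.255.255)
Public (not in any RFC 1918 range)


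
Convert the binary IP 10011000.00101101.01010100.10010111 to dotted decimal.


10011000 = 152
00101101 = 45
01010100 = 84
10010111 = 151
IP: 152.45.84.151


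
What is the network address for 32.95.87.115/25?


IP:   00100000.01011111.01010111.01110011
Mask: 11111111.11111111.11111111.10000000
AND operation:
Net:  00100000.01011111.01010111.00000000
Network: 32.95.87.0/25


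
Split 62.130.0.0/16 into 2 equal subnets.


New prefix = 16 + 1 = 17
Each subnet has 32768 addresses
  62.130.0.0/17
  62.130.128.0/17
Subnets: 62.130.0.0/17, 62.130.128.0/17


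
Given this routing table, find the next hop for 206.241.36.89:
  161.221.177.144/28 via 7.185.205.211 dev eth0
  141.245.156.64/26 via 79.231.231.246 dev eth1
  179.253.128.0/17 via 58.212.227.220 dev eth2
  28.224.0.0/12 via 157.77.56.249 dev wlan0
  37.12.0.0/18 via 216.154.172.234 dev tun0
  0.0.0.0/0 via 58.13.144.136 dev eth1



Longest prefix match for 206.241.36.89:
  /28 161.221.177.144: no
  /26 141.245.156.64: no
  /17 179.253.128.0: no
  /12 28.224.0.0: no
  /18 37.12.0.0: no
  /0 0.0.0.0: MATCH
Selected: next-hop 58.13.144.136 via eth1 (matched /0)


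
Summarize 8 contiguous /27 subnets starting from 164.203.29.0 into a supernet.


Original prefix: /27
Number of subnets: 8 = 2^3
New prefix = 27 - 3 = 24
Supernet: 164.203.29.0/24


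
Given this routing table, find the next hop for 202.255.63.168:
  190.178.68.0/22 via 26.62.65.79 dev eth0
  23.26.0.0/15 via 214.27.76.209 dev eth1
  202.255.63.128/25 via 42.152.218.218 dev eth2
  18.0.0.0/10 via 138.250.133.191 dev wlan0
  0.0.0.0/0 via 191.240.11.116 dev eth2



Longest prefix match for 202.255.63.168:
  /22 190.178.68.0: no
  /15 23.26.0.0: no
  /25 202.255.63.128: MATCH
  /10 18.0.0.0: no
  /0 0.0.0.0: MATCH
Selected: next-hop 42.152.218.218 via eth2 (matched /25)


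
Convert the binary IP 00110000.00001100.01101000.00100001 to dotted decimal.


00110000 = 48
00001100 = 12
01101000 = 104
00100001 = 33
IP: 48.12.104.33


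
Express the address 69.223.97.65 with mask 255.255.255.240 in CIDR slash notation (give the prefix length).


Binary: 11111111.11111111.11111111.11110000
Count leading 1s
Prefix: /28


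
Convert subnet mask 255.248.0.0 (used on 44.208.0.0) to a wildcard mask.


Subnet mask: 255.248.0.0
Wildcard = 255.255.255.255 - subnet mask
255 - 255 = 0
255 - 248 = 7
255 - 0 = 255
255 - 0 = 255
Wildcard: 0.7.255.255


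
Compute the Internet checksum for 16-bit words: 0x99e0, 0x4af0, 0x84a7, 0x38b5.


Sum all words (with carry folding):
+ 0x99e0 = 0x99e0
+ 0x4af0 = 0xe4d0
+ 0x84a7 = 0x6978
+ 0x38b5 = 0xa22d
One's complement: ~0xa22d
Checksum = 0x5dd2


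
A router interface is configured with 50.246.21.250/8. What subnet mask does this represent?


/8 means 8 network bits, 24 host bits
Binary: 11111111000000000000000000000000
Mask: 255.0.0.0


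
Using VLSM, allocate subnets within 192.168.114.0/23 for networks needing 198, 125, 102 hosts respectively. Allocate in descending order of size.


198 hosts -> /24 (254 usable): 192.168.114.0/24
125 hosts -> /25 (126 usable): 192.168.115.0/25
102 hosts -> /25 (126 usable): 192.168.115.128/25
Allocation: 192.168.114.0/24 (198 hosts, 254 usable); 192.168.115.0/25 (125 hosts, 126 usable); 192.168.115.128/25 (102 hosts, 126 usable)


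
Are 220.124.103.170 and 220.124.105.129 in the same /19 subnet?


Mask: 255.255.224.0
220.124.103.170 AND mask = 220.124.96.0
220.124.105.129 AND mask = 220.124.96.0
Yes, same subnet (220.124.96.0)


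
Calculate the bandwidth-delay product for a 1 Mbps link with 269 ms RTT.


BDP = bandwidth * RTT
= 1 Mbps * 269 ms
= 1 * 1e6 * 269 / 1000 bits
= 269000 bits
= 33625 bytes
= 32.8369 KB
BDP = 269000 bits (33625 bytes)


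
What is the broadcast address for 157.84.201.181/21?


Network: 157.84.200.0/21
Host bits = 11
Set all host bits to 1:
Broadcast: 157.84.207.255


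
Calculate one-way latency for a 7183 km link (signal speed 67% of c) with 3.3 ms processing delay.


Speed = 0.67 * 3e5 km/s = 201000 km/s
Propagation delay = 7183 / 201000 = 0.0357 s = 35.7363 ms
Processing delay = 3.3 ms
Total one-way latency = 39.0363 ms


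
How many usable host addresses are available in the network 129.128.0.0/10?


Host bits = 32 - 10 = 22
Total addresses = 2^22 = 4194304
Usable = total - 2 (network and broadcast)
Usable hosts: 4194302


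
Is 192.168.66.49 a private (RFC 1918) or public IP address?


RFC 1918 private ranges:
  10.0.0.0/8 (10.0.0.0 - 10.255.255.255)
  172.16.0.0/12 (172.16.0.0 - 172.31.255.255)
  192.168.0.0/16 (192.168.0.0 - 192.168.255.255)
Private (in 192.168.0.0/16)


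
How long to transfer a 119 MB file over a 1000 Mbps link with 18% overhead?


Effective throughput = 1000 * (1 - 18/100) = 820.0 Mbps
File size in Mb = 119 * 8 = 952 Mb
Time = 952 / 820.0
Time = 1.161 seconds


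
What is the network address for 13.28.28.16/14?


IP:   00001101.00011100.00011100.00010000
Mask: 11111111.11111100.00000000.00000000
AND operation:
Net:  00001101.00011100.00000000.00000000
Network: 13.28.0.0/14


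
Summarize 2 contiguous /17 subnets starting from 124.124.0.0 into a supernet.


Original prefix: /17
Number of subnets: 2 = 2^1
New prefix = 17 - 1 = 16
Supernet: 124.124.0.0/16


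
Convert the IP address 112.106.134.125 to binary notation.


112 = 01110000
106 = 01101010
134 = 10000110
125 = 01111101
Binary: 01110000.01101010.10000110.01111101


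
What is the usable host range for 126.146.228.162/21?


Network: 126.146.224.0
Broadcast: 126.146.231.255
First usable = network + 1
Last usable = broadcast - 1
Range: 126.146.224.1 to 126.146.231.254


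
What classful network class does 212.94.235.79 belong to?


First octet: 212
Binary: 11010100
110xxxxx -> Class C (192-223)
Class C, default mask 255.255.255.0 (/24)


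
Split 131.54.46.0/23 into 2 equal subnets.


New prefix = 23 + 1 = 24
Each subnet has 256 addresses
  131.54.46.0/24
  131.54.47.0/24
Subnets: 131.54.46.0/24, 131.54.47.0/24


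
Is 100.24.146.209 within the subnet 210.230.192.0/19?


Subnet network: 210.230.192.0
Test IP AND mask: 100.24.128.0
No, 100.24.146.209 is not in 210.230.192.0/19


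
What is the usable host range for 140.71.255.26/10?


Network: 140.64.0.0
Broadcast: 140.127.255.255
First usable = network + 1
Last usable = broadcast - 1
Range: 140.64.0.1 to 140.127.255.254


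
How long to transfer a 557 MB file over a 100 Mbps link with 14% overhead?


Effective throughput = 100 * (1 - 14/100) = 86 Mbps
File size in Mb = 557 * 8 = 4456 Mb
Time = 4456 / 86
Time = 51.814 seconds


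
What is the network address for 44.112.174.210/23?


IP:   00101100.01110000.10101110.11010010
Mask: 11111111.11111111.11111110.00000000
AND operation:
Net:  00101100.01110000.10101110.00000000
Network: 44.112.174.0/23


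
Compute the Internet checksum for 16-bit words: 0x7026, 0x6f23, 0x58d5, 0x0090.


Sum all words (with carry folding):
+ 0x7026 = 0x7026
+ 0x6f23 = 0xdf49
+ 0x58d5 = 0x381f
+ 0x0090 = 0x38af
One's complement: ~0x38af
Checksum = 0xc750


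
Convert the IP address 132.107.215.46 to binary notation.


132 = 10000100
107 = 01101011
215 = 11010111
46 = 00101110
Binary: 10000100.01101011.11010111.00101110


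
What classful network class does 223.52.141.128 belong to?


First octet: 223
Binary: 11011111
110xxxxx -> Class C (192-223)
Class C, default mask 255.255.255.0 (/24)


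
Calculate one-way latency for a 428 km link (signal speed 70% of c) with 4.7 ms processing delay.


Speed = 0.7 * 3e5 km/s = 210000 km/s
Propagation delay = 428 / 210000 = 0.002 s = 2.0381 ms
Processing delay = 4.7 ms
Total one-way latency = 6.7381 ms


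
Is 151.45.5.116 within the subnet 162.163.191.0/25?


Subnet network: 162.163.191.0
Test IP AND mask: 151.45.5.0
No, 151.45.5.116 is not in 162.163.191.0/25


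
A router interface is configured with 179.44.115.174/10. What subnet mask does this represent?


/10 means 10 network bits, 22 host bits
Binary: 11111111110000000000000000000000
Mask: 255.192.0.0


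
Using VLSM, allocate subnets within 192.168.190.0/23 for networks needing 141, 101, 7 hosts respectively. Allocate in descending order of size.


141 hosts -> /24 (254 usable): 192.168.190.0/24
101 hosts -> /25 (126 usable): 192.168.191.0/25
7 hosts -> /28 (14 usable): 192.168.191.128/28
Allocation: 192.168.190.0/24 (141 hosts, 254 usable); 192.168.191.0/25 (101 hosts, 126 usable); 192.168.191.128/28 (7 hosts, 14 usable)


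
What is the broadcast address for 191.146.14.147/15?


Network: 191.146.0.0/15
Host bits = 17
Set all host bits to 1:
Broadcast: 191.147.255.255


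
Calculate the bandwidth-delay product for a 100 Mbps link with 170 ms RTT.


BDP = bandwidth * RTT
= 100 Mbps * 170 ms
= 100 * 1e6 * 170 / 1000 bits
= 17000000 bits
= 2125000 bytes
= 2075.1953 KB
BDP = 17000000 bits (2125000 bytes)


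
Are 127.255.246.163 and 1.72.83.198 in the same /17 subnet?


Mask: 255.255.128.0
127.255.246.163 AND mask = 127.255.128.0
1.72.83.198 AND mask = 1.72.0.0
No, different subnets (127.255.128.0 vs 1.72.0.0)


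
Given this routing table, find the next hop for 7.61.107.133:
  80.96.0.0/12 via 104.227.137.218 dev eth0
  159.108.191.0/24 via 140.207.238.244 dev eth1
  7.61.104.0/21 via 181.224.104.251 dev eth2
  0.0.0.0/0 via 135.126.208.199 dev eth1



Longest prefix match for 7.61.107.133:
  /12 80.96.0.0: no
  /24 159.108.191.0: no
  /21 7.61.104.0: MATCH
  /0 0.0.0.0: MATCH
Selected: next-hop 181.224.104.251 via eth2 (matched /21)


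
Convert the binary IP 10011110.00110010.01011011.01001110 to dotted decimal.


10011110 = 158
00110010 = 50
01011011 = 91
01001110 = 78
IP: 158.50.91.78


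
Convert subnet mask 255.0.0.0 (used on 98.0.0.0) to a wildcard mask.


Subnet mask: 255.0.0.0
Wildcard = 255.255.255.255 - subnet mask
255 - 255 = 0
255 - 0 = 255
255 - 0 = 255
255 - 0 = 255
Wildcard: 0.255.255.255


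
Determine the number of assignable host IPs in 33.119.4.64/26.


Host bits = 32 - 26 = 6
Total addresses = 2^6 = 64
Usable = total - 2 (network and broadcast)
Usable hosts: 62


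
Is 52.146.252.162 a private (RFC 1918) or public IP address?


RFC 1918 private ranges:
  10.0.0.0/8 (10.0.0.0 - 10.255.255.255)
  172.16.0.0/12 (172.16.0.0 - 172.31.255.255)
  192.168.0.0/16 (192.168.0.0 - 192.168.255.255)
Public (not in any RFC 1918 range)


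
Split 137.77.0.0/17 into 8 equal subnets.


New prefix = 17 + 3 = 20
Each subnet has 4096 addresses
  137.77.0.0/20
  137.77.16.0/20
  137.77.32.0/20
  137.77.48.0/20
  137.77.64.0/20
  137.77.80.0/20
  137.77.96.0/20
  137.77.112.0/20
Subnets: 137.77.0.0/20, 137.77.16.0/20, 137.77.32.0/20, 137.77.48.0/20, 137.77.64.0/20, 137.77.80.0/20, 137.77.96.0/20, 137.77.112.0/20


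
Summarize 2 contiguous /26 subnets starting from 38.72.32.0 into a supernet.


Original prefix: /26
Number of subnets: 2 = 2^1
New prefix = 26 - 1 = 25
Supernet: 38.72.32.0/25


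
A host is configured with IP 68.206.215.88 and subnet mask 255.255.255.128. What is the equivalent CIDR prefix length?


Binary: 11111111.11111111.11111111.10000000
Count leading 1s
Prefix: /25


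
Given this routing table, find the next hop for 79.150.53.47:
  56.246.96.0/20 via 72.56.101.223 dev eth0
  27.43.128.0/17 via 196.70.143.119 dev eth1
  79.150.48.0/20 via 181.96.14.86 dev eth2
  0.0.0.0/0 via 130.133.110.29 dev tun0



Longest prefix match for 79.150.53.47:
  /20 56.246.96.0: no
  /17 27.43.128.0: no
  /20 79.150.48.0: MATCH
  /0 0.0.0.0: MATCH
Selected: next-hop 181.96.14.86 via eth2 (matched /20)


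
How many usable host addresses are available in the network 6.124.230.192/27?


Host bits = 32 - 27 = 5
Total addresses = 2^5 = 32
Usable = total - 2 (network and broadcast)
Usable hosts: 30


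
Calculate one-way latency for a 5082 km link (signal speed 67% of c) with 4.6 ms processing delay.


Speed = 0.67 * 3e5 km/s = 201000 km/s
Propagation delay = 5082 / 201000 = 0.0253 s = 25.2836 ms
Processing delay = 4.6 ms
Total one-way latency = 29.8836 ms


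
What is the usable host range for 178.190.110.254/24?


Network: 178.190.110.0
Broadcast: 178.190.110.255
First usable = network + 1
Last usable = broadcast - 1
Range: 178.190.110.1 to 178.190.110.254


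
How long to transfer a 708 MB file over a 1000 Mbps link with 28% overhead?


Effective throughput = 1000 * (1 - 28/100) = 720 Mbps
File size in Mb = 708 * 8 = 5664 Mb
Time = 5664 / 720
Time = 7.8667 seconds


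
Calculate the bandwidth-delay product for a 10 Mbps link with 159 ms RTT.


BDP = bandwidth * RTT
= 10 Mbps * 159 ms
= 10 * 1e6 * 159 / 1000 bits
= 1590000 bits
= 198750 bytes
= 194.0918 KB
BDP = 1590000 bits (198750 bytes)


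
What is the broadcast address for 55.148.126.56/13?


Network: 55.144.0.0/13
Host bits = 19
Set all host bits to 1:
Broadcast: 55.151.255.255


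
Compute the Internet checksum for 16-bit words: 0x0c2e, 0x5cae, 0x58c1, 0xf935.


Sum all words (with carry folding):
+ 0x0c2e = 0x0c2e
+ 0x5cae = 0x68dc
+ 0x58c1 = 0xc19d
+ 0xf935 = 0xbad3
One's complement: ~0xbad3
Checksum = 0x452c


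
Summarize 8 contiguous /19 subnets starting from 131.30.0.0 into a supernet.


Original prefix: /19
Number of subnets: 8 = 2^3
New prefix = 19 - 3 = 16
Supernet: 131.30.0.0/16


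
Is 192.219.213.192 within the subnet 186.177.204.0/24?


Subnet network: 186.177.204.0
Test IP AND mask: 192.219.213.0
No, 192.219.213.192 is not in 186.177.204.0/24


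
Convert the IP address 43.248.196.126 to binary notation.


43 = 00101011
248 = 11111000
196 = 11000100
126 = 01111110
Binary: 00101011.11111000.11000100.01111110


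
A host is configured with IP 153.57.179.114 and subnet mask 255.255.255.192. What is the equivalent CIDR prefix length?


Binary: 11111111.11111111.11111111.11000000
Count leading 1s
Prefix: /26


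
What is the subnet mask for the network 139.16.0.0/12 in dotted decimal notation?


/12 means 12 network bits, 20 host bits
Binary: 11111111111100000000000000000000
Mask: 255.240.0.0


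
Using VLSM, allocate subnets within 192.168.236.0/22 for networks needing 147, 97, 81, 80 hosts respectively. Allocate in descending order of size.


147 hosts -> /24 (254 usable): 192.168.236.0/24
97 hosts -> /25 (126 usable): 192.168.237.0/25
81 hosts -> /25 (126 usable): 192.168.237.128/25
80 hosts -> /25 (126 usable): 192.168.238.0/25
Allocation: 192.168.236.0/24 (147 hosts, 254 usable); 192.168.237.0/25 (97 hosts, 126 usable); 192.168.237.128/25 (81 hosts, 126 usable); 192.168.238.0/25 (80 hosts, 126 usable)


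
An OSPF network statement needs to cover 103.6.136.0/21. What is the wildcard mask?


Subnet mask: 255.255.248.0
Wildcard = 255.255.255.255 - subnet mask
255 - 255 = 0
255 - 255 = 0
255 - 248 = 7
255 - 0 = 255
Wildcard: 0.0.7.255


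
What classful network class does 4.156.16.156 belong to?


First octet: 4
Binary: 00000100
0xxxxxxx -> Class A (1-126)
Class A, default mask 255.0.0.0 (/8)


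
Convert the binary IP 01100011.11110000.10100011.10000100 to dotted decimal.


01100011 = 99
11110000 = 240
10100011 = 163
10000100 = 132
IP: 99.240.163.132


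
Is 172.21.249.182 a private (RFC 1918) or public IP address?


RFC 1918 private ranges:
  10.0.0.0/8 (10.0.0.0 - 10.255.255.255)
  172.16.0.0/12 (172.16.0.0 - 172.31.255.255)
  192.168.0.0/16 (192.168.0.0 - 192.168.255.255)
Private (in 172.16.0.0/12)


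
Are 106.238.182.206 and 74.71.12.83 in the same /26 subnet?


Mask: 255.255.255.192
106.238.182.206 AND mask = 106.238.182.192
74.71.12.83 AND mask = 74.71.12.64
No, different subnets (106.238.182.192 vs 74.71.12.64)


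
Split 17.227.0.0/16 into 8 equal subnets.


New prefix = 16 + 3 = 19
Each subnet has 8192 addresses
  17.227.0.0/19
  17.227.32.0/19
  17.227.64.0/19
  17.227.96.0/19
  17.227.128.0/19
  17.227.160.0/19
  17.227.192.0/19
  17.227.224.0/19
Subnets: 17.227.0.0/19, 17.227.32.0/19, 17.227.64.0/19, 17.227.96.0/19, 17.227.128.0/19, 17.227.160.0/19, 17.227.192.0/19, 17.227.224.0/19


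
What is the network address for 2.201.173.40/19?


IP:   00000010.11001001.10101101.00101000
Mask: 11111111.11111111.11100000.00000000
AND operation:
Net:  00000010.11001001.10100000.00000000
Network: 2.201.160.0/19


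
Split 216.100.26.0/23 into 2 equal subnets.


New prefix = 23 + 1 = 24
Each subnet has 256 addresses
  216.100.26.0/24
  216.100.27.0/24
Subnets: 216.100.26.0/24, 216.100.27.0/24


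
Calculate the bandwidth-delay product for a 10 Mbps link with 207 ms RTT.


BDP = bandwidth * RTT
= 10 Mbps * 207 ms
= 10 * 1e6 * 207 / 1000 bits
= 2070000 bits
= 258750 bytes
= 252.6855 KB
BDP = 2070000 bits (258750 bytes)


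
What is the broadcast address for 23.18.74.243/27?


Network: 23.18.74.224/27
Host bits = 5
Set all host bits to 1:
Broadcast: 23.18.74.255


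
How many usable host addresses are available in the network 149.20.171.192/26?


Host bits = 32 - 26 = 6
Total addresses = 2^6 = 64
Usable = total - 2 (network and broadcast)
Usable hosts: 62


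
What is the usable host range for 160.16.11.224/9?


Network: 160.0.0.0
Broadcast: 160.127.255.255
First usable = network + 1
Last usable = broadcast - 1
Range: 160.0.0.1 to 160.127.255.254


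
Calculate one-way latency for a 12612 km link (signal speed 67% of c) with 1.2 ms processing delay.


Speed = 0.67 * 3e5 km/s = 201000 km/s
Propagation delay = 12612 / 201000 = 0.0627 s = 62.7463 ms
Processing delay = 1.2 ms
Total one-way latency = 63.9463 ms


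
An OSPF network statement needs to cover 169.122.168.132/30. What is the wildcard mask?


Subnet mask: 255.255.255.252
Wildcard = 255.255.255.255 - subnet mask
255 - 255 = 0
255 - 255 = 0
255 - 255 = 0
255 - 252 = 3
Wildcard: 0.0.0.3


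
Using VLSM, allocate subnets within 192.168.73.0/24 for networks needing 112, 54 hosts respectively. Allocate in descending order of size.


112 hosts -> /25 (126 usable): 192.168.73.0/25
54 hosts -> /26 (62 usable): 192.168.73.128/26
Allocation: 192.168.73.0/25 (112 hosts, 126 usable); 192.168.73.128/26 (54 hosts, 62 usable)


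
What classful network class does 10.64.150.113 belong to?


First octet: 10
Binary: 00001010
0xxxxxxx -> Class A (1-126)
Class A, default mask 255.0.0.0 (/8)


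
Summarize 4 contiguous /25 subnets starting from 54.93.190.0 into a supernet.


Original prefix: /25
Number of subnets: 4 = 2^2
New prefix = 25 - 2 = 23
Supernet: 54.93.190.0/23


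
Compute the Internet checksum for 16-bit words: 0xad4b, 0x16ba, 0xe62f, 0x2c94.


Sum all words (with carry folding):
+ 0xad4b = 0xad4b
+ 0x16ba = 0xc405
+ 0xe62f = 0xaa35
+ 0x2c94 = 0xd6c9
One's complement: ~0xd6c9
Checksum = 0x2936


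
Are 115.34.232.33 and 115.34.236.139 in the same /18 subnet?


Mask: 255.255.192.0
115.34.232.33 AND mask = 115.34.192.0
115.34.236.139 AND mask = 115.34.192.0
Yes, same subnet (115.34.192.0)


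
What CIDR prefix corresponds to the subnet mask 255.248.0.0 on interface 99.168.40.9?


Binary: 11111111.11111000.00000000.00000000
Count leading 1s
Prefix: /13


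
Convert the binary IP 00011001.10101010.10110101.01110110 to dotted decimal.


00011001 = 25
10101010 = 170
10110101 = 181
01110110 = 118
IP: 25.170.181.118


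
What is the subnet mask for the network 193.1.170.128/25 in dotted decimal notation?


/25 means 25 network bits, 7 host bits
Binary: 11111111111111111111111110000000
Mask: 255.255.255.128


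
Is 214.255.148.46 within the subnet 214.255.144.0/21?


Subnet network: 214.255.144.0
Test IP AND mask: 214.255.144.0
Yes, 214.255.148.46 is in 214.255.144.0/21


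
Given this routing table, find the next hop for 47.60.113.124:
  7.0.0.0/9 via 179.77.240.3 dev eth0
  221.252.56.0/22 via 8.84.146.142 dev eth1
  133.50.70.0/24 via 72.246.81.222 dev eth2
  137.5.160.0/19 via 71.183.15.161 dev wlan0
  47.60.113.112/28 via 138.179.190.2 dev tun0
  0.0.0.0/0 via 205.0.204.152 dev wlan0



Longest prefix match for 47.60.113.124:
  /9 7.0.0.0: no
  /22 221.252.56.0: no
  /24 133.50.70.0: no
  /19 137.5.160.0: no
  /28 47.60.113.112: MATCH
  /0 0.0.0.0: MATCH
Selected: next-hop 138.179.190.2 via tun0 (matched /28)


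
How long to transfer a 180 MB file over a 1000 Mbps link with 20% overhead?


Effective throughput = 1000 * (1 - 20/100) = 800 Mbps
File size in Mb = 180 * 8 = 1440 Mb
Time = 1440 / 800
Time = 1.8 seconds


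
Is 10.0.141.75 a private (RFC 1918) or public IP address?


RFC 1918 private ranges:
  10.0.0.0/8 (10.0.0.0 - 10.255.255.255)
  172.16.0.0/12 (172.16.0.0 - 172.31.255.255)
  192.168.0.0/16 (192.168.0.0 - 192.168.255.255)
Private (in 10.0.0.0/8)


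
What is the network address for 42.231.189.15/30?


IP:   00101010.11100111.10111101.00001111
Mask: 11111111.11111111.11111111.11111100
AND operation:
Net:  00101010.11100111.10111101.00001100
Network: 42.231.189.12/30


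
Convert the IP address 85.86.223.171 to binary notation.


85 = 01010101
86 = 01010110
223 = 11011111
171 = 10101011
Binary: 01010101.01010110.11011111.10101011


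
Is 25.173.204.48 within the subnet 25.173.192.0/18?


Subnet network: 25.173.192.0
Test IP AND mask: 25.173.192.0
Yes, 25.173.204.48 is in 25.173.192.0/18


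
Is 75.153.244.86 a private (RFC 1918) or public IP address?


RFC 1918 private ranges:
  10.0.0.0/8 (10.0.0.0 - 10.255.255.255)
  172.16.0.0/12 (172.16.0.0 - 172.31.255.255)
  192.168.0.0/16 (192.168.0.0 - 192.168.255.255)
Public (not in any RFC 1918 range)


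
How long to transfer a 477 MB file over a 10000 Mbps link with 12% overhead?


Effective throughput = 10000 * (1 - 12/100) = 8800 Mbps
File size in Mb = 477 * 8 = 3816 Mb
Time = 3816 / 8800
Time = 0.4336 seconds


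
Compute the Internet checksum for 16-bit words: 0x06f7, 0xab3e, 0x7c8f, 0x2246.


Sum all words (with carry folding):
+ 0x06f7 = 0x06f7
+ 0xab3e = 0xb235
+ 0x7c8f = 0x2ec5
+ 0x2246 = 0x510b
One's complement: ~0x510b
Checksum = 0xaef4


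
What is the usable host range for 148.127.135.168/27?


Network: 148.127.135.160
Broadcast: 148.127.135.191
First usable = network + 1
Last usable = broadcast - 1
Range: 148.127.135.161 to 148.127.135.190


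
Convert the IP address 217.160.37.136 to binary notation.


217 = 11011001
160 = 10100000
37 = 00100101
136 = 10001000
Binary: 11011001.10100000.00100101.10001000


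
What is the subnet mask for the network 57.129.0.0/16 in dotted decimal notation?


/16 means 16 network bits, 16 host bits
Binary: 11111111111111110000000000000000
Mask: 255.255.0.0


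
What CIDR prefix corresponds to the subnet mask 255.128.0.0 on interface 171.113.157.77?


Binary: 11111111.10000000.00000000.00000000
Count leading 1s
Prefix: /9


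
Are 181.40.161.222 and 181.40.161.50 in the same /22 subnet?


Mask: 255.255.252.0
181.40.161.222 AND mask = 181.40.160.0
181.40.161.50 AND mask = 181.40.160.0
Yes, same subnet (181.40.160.0)


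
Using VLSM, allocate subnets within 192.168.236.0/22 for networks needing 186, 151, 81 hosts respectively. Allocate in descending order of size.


186 hosts -> /24 (254 usable): 192.168.236.0/24
151 hosts -> /24 (254 usable): 192.168.237.0/24
81 hosts -> /25 (126 usable): 192.168.238.0/25
Allocation: 192.168.236.0/24 (186 hosts, 254 usable); 192.168.237.0/24 (151 hosts, 254 usable); 192.168.238.0/25 (81 hosts, 126 usable)


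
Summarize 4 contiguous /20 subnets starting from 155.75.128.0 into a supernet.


Original prefix: /20
Number of subnets: 4 = 2^2
New prefix = 20 - 2 = 18
Supernet: 155.75.128.0/18


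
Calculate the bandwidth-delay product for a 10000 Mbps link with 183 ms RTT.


BDP = bandwidth * RTT
= 10000 Mbps * 183 ms
= 10000 * 1e6 * 183 / 1000 bits
= 1830000000 bits
= 228750000 bytes
= 223388.6719 KB
BDP = 1830000000 bits (228750000 bytes)


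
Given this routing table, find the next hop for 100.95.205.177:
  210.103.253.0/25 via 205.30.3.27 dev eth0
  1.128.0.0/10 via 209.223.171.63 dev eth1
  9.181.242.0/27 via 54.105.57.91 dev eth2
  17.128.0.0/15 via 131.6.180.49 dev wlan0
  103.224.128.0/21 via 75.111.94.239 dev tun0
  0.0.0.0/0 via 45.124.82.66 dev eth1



Longest prefix match for 100.95.205.177:
  /25 210.103.253.0: no
  /10 1.128.0.0: no
  /27 9.181.242.0: no
  /15 17.128.0.0: no
  /21 103.224.128.0: no
  /0 0.0.0.0: MATCH
Selected: next-hop 45.124.82.66 via eth1 (matched /0)


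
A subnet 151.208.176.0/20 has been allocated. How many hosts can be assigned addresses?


Host bits = 32 - 20 = 12
Total addresses = 2^12 = 4096
Usable = total - 2 (network and broadcast)
Usable hosts: 4094


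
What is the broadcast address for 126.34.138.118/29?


Network: 126.34.138.112/29
Host bits = 3
Set all host bits to 1:
Broadcast: 126.34.138.119


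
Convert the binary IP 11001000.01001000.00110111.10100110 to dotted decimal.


11001000 = 200
01001000 = 72
00110111 = 55
10100110 = 166
IP: 200.72.55.166


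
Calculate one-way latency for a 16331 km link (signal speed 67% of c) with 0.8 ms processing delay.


Speed = 0.67 * 3e5 km/s = 201000 km/s
Propagation delay = 16331 / 201000 = 0.0812 s = 81.2488 ms
Processing delay = 0.8 ms
Total one-way latency = 82.0488 ms


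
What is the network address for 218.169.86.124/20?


IP:   11011010.10101001.01010110.01111100
Mask: 11111111.11111111.11110000.00000000
AND operation:
Net:  11011010.10101001.01010000.00000000
Network: 218.169.80.0/20


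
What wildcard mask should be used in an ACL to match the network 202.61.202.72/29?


Subnet mask: 255.255.255.248
Wildcard = 255.255.255.255 - subnet mask
255 - 255 = 0
255 - 255 = 0
255 - 255 = 0
255 - 248 = 7
Wildcard: 0.0.0.7


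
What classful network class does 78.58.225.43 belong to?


First octet: 78
Binary: 01001110
0xxxxxxx -> Class A (1-126)
Class A, default mask 255.0.0.0 (/8)


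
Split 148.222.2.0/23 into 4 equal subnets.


New prefix = 23 + 2 = 25
Each subnet has 128 addresses
  148.222.2.0/25
  148.222.2.128/25
  148.222.3.0/25
  148.222.3.128/25
Subnets: 148.222.2.0/25, 148.222.2.128/25, 148.222.3.0/25, 148.222.3.128/25


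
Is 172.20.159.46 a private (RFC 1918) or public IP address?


RFC 1918 private ranges:
  10.0.0.0/8 (10.0.0.0 - 10.255.255.255)
  172.16.0.0/12 (172.16.0.0 - 172.31.255.255)
  192.168.0.0/16 (192.168.0.0 - 192.168.255.255)
Private (in 172.16.0.0/12)


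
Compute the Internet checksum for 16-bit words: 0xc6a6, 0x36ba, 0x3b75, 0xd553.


Sum all words (with carry folding):
+ 0xc6a6 = 0xc6a6
+ 0x36ba = 0xfd60
+ 0x3b75 = 0x38d6
+ 0xd553 = 0x0e2a
One's complement: ~0x0e2a
Checksum = 0xf1d5


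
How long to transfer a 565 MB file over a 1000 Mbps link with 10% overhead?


Effective throughput = 1000 * (1 - 10/100) = 900 Mbps
File size in Mb = 565 * 8 = 4520 Mb
Time = 4520 / 900
Time = 5.0222 seconds
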